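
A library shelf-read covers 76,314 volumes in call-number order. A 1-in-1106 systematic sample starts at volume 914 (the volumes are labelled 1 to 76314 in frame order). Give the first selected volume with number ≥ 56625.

57320

k = 1106
Steps past start: ⌈(56625 − 914)/1106⌉ = ⌈55711/1106⌉ = 51
Selected volume: 914 + 51×1106 = 57320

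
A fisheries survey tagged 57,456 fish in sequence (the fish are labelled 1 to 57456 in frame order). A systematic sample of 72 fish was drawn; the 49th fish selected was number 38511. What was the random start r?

k = 57456/72 = 798
r = 38511 − (49−1)×798 = 38511 − 38304 = 207

207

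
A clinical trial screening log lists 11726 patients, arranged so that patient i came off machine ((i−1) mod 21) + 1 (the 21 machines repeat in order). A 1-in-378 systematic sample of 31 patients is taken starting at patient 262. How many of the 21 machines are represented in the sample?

Consecutive selections differ by k = 378, so their machine numbers differ by 378 mod 21 = 0.
gcd(378, 21) = 21, so the sample visits 21/21 = 1 distinct residues mod 21.
Start 262 is machine 10; the machines hit are 10.

1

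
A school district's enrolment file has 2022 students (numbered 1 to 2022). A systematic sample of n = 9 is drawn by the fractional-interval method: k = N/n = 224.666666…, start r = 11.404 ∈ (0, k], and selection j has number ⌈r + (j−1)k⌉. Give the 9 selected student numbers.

12, 237, 461, 686, 911, 1135, 1360, 1585, 1809

j=1: r + 0k = 11.404 → ⌈·⌉ = 12
j=2: r + 1k = 236.070666… → ⌈·⌉ = 237
j=3: r + 2k = 460.737333… → ⌈·⌉ = 461
j=4: r + 3k = 685.404 → ⌈·⌉ = 686
j=5: r + 4k = 910.070666… → ⌈·⌉ = 911
j=6: r + 5k = 1134.737333… → ⌈·⌉ = 1135
j=7: r + 6k = 1359.404 → ⌈·⌉ = 1360
j=8: r + 7k = 1584.070666… → ⌈·⌉ = 1585
j=9: r + 8k = 1808.737333… → ⌈·⌉ = 1809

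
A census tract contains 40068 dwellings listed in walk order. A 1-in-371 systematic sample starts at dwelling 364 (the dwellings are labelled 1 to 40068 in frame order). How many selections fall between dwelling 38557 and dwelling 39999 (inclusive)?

4

k = 371
First selection ≥ 38557: 364 + ⌈(38557−364)/371⌉·371 = 364 + 103×371 = 38577
Last selection ≤ 39999: 364 + ⌊(39999−364)/371⌋·371 = 364 + 106×371 = 39690
Count = 106 − 103 + 1 = 4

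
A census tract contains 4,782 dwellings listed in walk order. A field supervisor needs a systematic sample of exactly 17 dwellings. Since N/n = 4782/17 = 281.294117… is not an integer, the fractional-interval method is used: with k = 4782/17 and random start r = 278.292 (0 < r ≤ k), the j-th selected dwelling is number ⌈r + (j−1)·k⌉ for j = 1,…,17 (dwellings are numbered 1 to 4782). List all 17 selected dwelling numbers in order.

j=1: r + 0k = 278.292 → ⌈·⌉ = 279
j=2: r + 1k = 559.586117… → ⌈·⌉ = 560
j=3: r + 2k = 840.880235… → ⌈·⌉ = 841
j=4: r + 3k = 1122.174352… → ⌈·⌉ = 1123
j=5: r + 4k = 1403.468470… → ⌈·⌉ = 1404
j=6: r + 5k = 1684.762588… → ⌈·⌉ = 1685
j=7: r + 6k = 1966.056705… → ⌈·⌉ = 1967
j=8: r + 7k = 2247.350823… → ⌈·⌉ = 2248
j=9: r + 8k = 2528.644941… → ⌈·⌉ = 2529
j=10: r + 9k = 2809.939058… → ⌈·⌉ = 2810
j=11: r + 10k = 3091.233176… → ⌈·⌉ = 3092
j=12: r + 11k = 3372.527294… → ⌈·⌉ = 3373
j=13: r + 12k = 3653.821411… → ⌈·⌉ = 3654
j=14: r + 13k = 3935.115529… → ⌈·⌉ = 3936
j=15: r + 14k = 4216.409647… → ⌈·⌉ = 4217
j=16: r + 15k = 4497.703764… → ⌈·⌉ = 4498
j=17: r + 16k = 4778.997882… → ⌈·⌉ = 4779

279, 560, 841, 1123, 1404, 1685, 1967, 2248, 2529, 2810, 3092, 3373, 3654, 3936, 4217, 4498, 4779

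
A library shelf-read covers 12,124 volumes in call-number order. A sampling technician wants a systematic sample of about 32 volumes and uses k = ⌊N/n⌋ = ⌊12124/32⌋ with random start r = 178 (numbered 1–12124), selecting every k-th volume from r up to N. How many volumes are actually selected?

32

k = ⌊12124/32⌋ = 378
Achieved size = ⌊(12124 − 178)/378⌋ + 1 = ⌊11946/378⌋ + 1 = 31 + 1 = 32
(last selection: 178 + 31×378 = 11896 ≤ 12124; next would be 12274 > 12124)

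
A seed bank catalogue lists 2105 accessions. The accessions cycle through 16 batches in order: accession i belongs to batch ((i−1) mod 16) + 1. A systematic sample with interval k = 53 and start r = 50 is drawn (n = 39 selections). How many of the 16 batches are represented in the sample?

16

Consecutive selections differ by k = 53, so their batch numbers differ by 53 mod 16 = 5.
gcd(53, 16) = 1, so the sample visits 16/1 = 16 distinct residues mod 16.
Start 50 is batch 2; the batches hit are 1, 2, 3, 4, 5, 6, 7, 8, 9, 10, 11, 12, 13, 14, 15, 16.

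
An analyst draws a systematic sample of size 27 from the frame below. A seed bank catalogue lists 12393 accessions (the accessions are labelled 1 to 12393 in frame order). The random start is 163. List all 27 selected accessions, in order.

163, 622, 1081, 1540, 1999, 2458, 2917, 3376, 3835, 4294, 4753, 5212, 5671, 6130, 6589, 7048, 7507, 7966, 8425, 8884, 9343, 9802, 10261, 10720, 11179, 11638, 12097

k = N/n = 12393/27 = 459
accession 1: 163
accession 2: 163 + 459 = 622
accession 3: 622 + 459 = 1081
accession 4: 1081 + 459 = 1540
accession 5: 1540 + 459 = 1999
accession 6: 1999 + 459 = 2458
accession 7: 2458 + 459 = 2917
accession 8: 2917 + 459 = 3376
accession 9: 3376 + 459 = 3835
accession 10: 3835 + 459 = 4294
accession 11: 4294 + 459 = 4753
accession 12: 4753 + 459 = 5212
accession 13: 5212 + 459 = 5671
accession 14: 5671 + 459 = 6130
accession 15: 6130 + 459 = 6589
accession 16: 6589 + 459 = 7048
accession 17: 7048 + 459 = 7507
accession 18: 7507 + 459 = 7966
accession 19: 7966 + 459 = 8425
accession 20: 8425 + 459 = 8884
accession 21: 8884 + 459 = 9343
accession 22: 9343 + 459 = 9802
accession 23: 9802 + 459 = 10261
accession 24: 10261 + 459 = 10720
accession 25: 10720 + 459 = 11179
accession 26: 11179 + 459 = 11638
accession 27: 11638 + 459 = 12097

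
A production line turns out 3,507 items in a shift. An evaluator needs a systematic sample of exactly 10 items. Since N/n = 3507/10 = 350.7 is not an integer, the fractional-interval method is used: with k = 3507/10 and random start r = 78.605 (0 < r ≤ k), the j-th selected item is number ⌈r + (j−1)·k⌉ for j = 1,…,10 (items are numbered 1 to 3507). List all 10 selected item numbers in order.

j=1: r + 0k = 78.605 → ⌈·⌉ = 79
j=2: r + 1k = 429.305 → ⌈·⌉ = 430
j=3: r + 2k = 780.005 → ⌈·⌉ = 781
j=4: r + 3k = 1130.705 → ⌈·⌉ = 1131
j=5: r + 4k = 1481.405 → ⌈·⌉ = 1482
j=6: r + 5k = 1832.105 → ⌈·⌉ = 1833
j=7: r + 6k = 2182.805 → ⌈·⌉ = 2183
j=8: r + 7k = 2533.505 → ⌈·⌉ = 2534
j=9: r + 8k = 2884.205 → ⌈·⌉ = 2885
j=10: r + 9k = 3234.905 → ⌈·⌉ = 3235

79, 430, 781, 1131, 1482, 1833, 2183, 2534, 2885, 3235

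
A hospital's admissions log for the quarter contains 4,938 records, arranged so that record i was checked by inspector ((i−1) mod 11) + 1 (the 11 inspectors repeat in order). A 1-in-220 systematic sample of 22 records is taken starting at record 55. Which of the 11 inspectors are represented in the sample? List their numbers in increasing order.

11

Consecutive selections differ by k = 220, so their inspector numbers differ by 220 mod 11 = 0.
gcd(220, 11) = 11, so the sample visits 11/11 = 1 distinct residues mod 11.
Start 55 is inspector 11; the inspectors hit are 11.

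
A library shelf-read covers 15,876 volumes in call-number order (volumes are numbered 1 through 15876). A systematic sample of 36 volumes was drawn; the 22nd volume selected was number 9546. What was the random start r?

k = 15876/36 = 441
r = 9546 − (22−1)×441 = 9546 − 9261 = 285

285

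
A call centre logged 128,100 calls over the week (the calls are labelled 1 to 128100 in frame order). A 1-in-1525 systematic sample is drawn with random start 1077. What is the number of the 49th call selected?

k = 1525
49th selection = r + (49−1)·k = 1077 + 48×1525 = 1077 + 73200 = 74277

74277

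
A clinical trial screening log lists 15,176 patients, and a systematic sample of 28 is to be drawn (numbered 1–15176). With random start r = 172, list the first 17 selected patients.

k = N/n = 15176/28 = 542
patient 1: 172
patient 2: 172 + 542 = 714
patient 3: 714 + 542 = 1256
patient 4: 1256 + 542 = 1798
patient 5: 1798 + 542 = 2340
patient 6: 2340 + 542 = 2882
patient 7: 2882 + 542 = 3424
patient 8: 3424 + 542 = 3966
patient 9: 3966 + 542 = 4508
patient 10: 4508 + 542 = 5050
patient 11: 5050 + 542 = 5592
patient 12: 5592 + 542 = 6134
patient 13: 6134 + 542 = 6676
patient 14: 6676 + 542 = 7218
patient 15: 7218 + 542 = 7760
patient 16: 7760 + 542 = 8302
patient 17: 8302 + 542 = 8844

172, 714, 1256, 1798, 2340, 2882, 3424, 3966, 4508, 5050, 5592, 6134, 6676, 7218, 7760, 8302, 8844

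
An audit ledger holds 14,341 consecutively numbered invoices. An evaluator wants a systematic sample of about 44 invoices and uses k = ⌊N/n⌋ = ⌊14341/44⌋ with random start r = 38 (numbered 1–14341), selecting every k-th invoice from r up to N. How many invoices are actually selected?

k = ⌊14341/44⌋ = 325
Achieved size = ⌊(14341 − 38)/325⌋ + 1 = ⌊14303/325⌋ + 1 = 44 + 1 = 45
(last selection: 38 + 44×325 = 14338 ≤ 14341; next would be 14663 > 14341)

45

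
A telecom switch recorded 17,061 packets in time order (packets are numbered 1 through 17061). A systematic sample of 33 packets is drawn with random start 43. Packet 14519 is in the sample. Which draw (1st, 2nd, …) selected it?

k = 17061/33 = 517
position = (14519 − 43)/517 + 1 = 14476/517 + 1 = 28 + 1 = 29

29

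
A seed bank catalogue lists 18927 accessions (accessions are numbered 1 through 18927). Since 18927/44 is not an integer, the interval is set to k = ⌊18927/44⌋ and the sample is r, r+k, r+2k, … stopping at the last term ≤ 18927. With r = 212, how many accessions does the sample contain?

44

k = ⌊18927/44⌋ = 430
Achieved size = ⌊(18927 − 212)/430⌋ + 1 = ⌊18715/430⌋ + 1 = 43 + 1 = 44
(last selection: 212 + 43×430 = 18702 ≤ 18927; next would be 19132 > 18927)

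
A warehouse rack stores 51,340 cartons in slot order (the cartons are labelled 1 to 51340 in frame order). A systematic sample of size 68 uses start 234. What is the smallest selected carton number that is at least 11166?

k = 51340/68 = 755
Steps past start: ⌈(11166 − 234)/755⌉ = ⌈10932/755⌉ = 15
Selected carton: 234 + 15×755 = 11559

11559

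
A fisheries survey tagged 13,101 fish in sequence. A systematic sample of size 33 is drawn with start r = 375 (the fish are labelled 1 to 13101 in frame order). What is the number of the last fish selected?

13079

k = 13101/33 = 397
33rd selection = r + (33−1)·k = 375 + 32×397 = 375 + 12704 = 13079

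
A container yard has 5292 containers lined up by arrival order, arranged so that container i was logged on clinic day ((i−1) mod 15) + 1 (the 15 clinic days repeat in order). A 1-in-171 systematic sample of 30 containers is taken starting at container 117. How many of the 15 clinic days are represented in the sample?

5

Consecutive selections differ by k = 171, so their clinic day numbers differ by 171 mod 15 = 6.
gcd(171, 15) = 3, so the sample visits 15/3 = 5 distinct residues mod 15.
Start 117 is clinic day 12; the clinic days hit are 3, 6, 9, 12, 15.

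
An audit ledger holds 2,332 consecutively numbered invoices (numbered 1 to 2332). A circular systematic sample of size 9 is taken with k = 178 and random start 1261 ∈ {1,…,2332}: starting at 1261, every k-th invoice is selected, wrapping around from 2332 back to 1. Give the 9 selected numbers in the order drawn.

Selection 1: 1261
Selection 2: 1261 + 178 = 1439
Selection 3: 1439 + 178 = 1617
Selection 4: 1617 + 178 = 1795
Selection 5: 1795 + 178 = 1973
Selection 6: 1973 + 178 = 2151
Selection 7: 2151 + 178 = 2329
Selection 8: 2329 + 178 = 2507 → 2507 − 2332 = 175
Selection 9: 175 + 178 = 353

1261, 1439, 1617, 1795, 1973, 2151, 2329, 175, 353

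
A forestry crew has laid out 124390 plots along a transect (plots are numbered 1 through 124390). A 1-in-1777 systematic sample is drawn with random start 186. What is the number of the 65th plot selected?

113914

k = 1777
65th selection = r + (65−1)·k = 186 + 64×1777 = 186 + 113728 = 113914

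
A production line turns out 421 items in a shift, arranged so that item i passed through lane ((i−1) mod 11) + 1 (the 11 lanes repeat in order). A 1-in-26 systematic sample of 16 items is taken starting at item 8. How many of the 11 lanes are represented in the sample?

Consecutive selections differ by k = 26, so their lane numbers differ by 26 mod 11 = 4.
gcd(26, 11) = 1, so the sample visits 11/1 = 11 distinct residues mod 11.
Start 8 is lane 8; the lanes hit are 1, 2, 3, 4, 5, 6, 7, 8, 9, 10, 11.

11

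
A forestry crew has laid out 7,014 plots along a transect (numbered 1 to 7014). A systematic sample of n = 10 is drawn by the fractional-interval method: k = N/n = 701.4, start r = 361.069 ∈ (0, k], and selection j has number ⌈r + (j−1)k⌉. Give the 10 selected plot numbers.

362, 1063, 1764, 2466, 3167, 3869, 4570, 5271, 5973, 6674

j=1: r + 0k = 361.069 → ⌈·⌉ = 362
j=2: r + 1k = 1062.469 → ⌈·⌉ = 1063
j=3: r + 2k = 1763.869 → ⌈·⌉ = 1764
j=4: r + 3k = 2465.269 → ⌈·⌉ = 2466
j=5: r + 4k = 3166.669 → ⌈·⌉ = 3167
j=6: r + 5k = 3868.069 → ⌈·⌉ = 3869
j=7: r + 6k = 4569.469 → ⌈·⌉ = 4570
j=8: r + 7k = 5270.869 → ⌈·⌉ = 5271
j=9: r + 8k = 5972.269 → ⌈·⌉ = 5973
j=10: r + 9k = 6673.669 → ⌈·⌉ = 6674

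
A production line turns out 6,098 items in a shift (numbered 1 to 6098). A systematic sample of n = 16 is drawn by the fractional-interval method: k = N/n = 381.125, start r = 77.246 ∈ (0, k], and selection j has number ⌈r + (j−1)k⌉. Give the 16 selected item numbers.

j=1: r + 0k = 77.246 → ⌈·⌉ = 78
j=2: r + 1k = 458.371 → ⌈·⌉ = 459
j=3: r + 2k = 839.496 → ⌈·⌉ = 840
j=4: r + 3k = 1220.621 → ⌈·⌉ = 1221
j=5: r + 4k = 1601.746 → ⌈·⌉ = 1602
j=6: r + 5k = 1982.871 → ⌈·⌉ = 1983
j=7: r + 6k = 2363.996 → ⌈·⌉ = 2364
j=8: r + 7k = 2745.121 → ⌈·⌉ = 2746
j=9: r + 8k = 3126.246 → ⌈·⌉ = 3127
j=10: r + 9k = 3507.371 → ⌈·⌉ = 3508
j=11: r + 10k = 3888.496 → ⌈·⌉ = 3889
j=12: r + 11k = 4269.621 → ⌈·⌉ = 4270
j=13: r + 12k = 4650.746 → ⌈·⌉ = 4651
j=14: r + 13k = 5031.871 → ⌈·⌉ = 5032
j=15: r + 14k = 5412.996 → ⌈·⌉ = 5413
j=16: r + 15k = 5794.121 → ⌈·⌉ = 5795

78, 459, 840, 1221, 1602, 1983, 2364, 2746, 3127, 3508, 3889, 4270, 4651, 5032, 5413, 5795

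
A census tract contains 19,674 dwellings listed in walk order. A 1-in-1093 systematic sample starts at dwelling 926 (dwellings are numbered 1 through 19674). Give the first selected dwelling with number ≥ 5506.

k = 1093
Steps past start: ⌈(5506 − 926)/1093⌉ = ⌈4580/1093⌉ = 5
Selected dwelling: 926 + 5×1093 = 6391

6391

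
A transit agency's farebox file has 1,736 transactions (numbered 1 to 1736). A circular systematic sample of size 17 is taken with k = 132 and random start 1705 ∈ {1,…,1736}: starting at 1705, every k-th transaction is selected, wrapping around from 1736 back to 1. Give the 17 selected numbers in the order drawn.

1705, 101, 233, 365, 497, 629, 761, 893, 1025, 1157, 1289, 1421, 1553, 1685, 81, 213, 345

Selection 1: 1705
Selection 2: 1705 + 132 = 1837 → 1837 − 1736 = 101
Selection 3: 101 + 132 = 233
Selection 4: 233 + 132 = 365
Selection 5: 365 + 132 = 497
Selection 6: 497 + 132 = 629
Selection 7: 629 + 132 = 761
Selection 8: 761 + 132 = 893
Selection 9: 893 + 132 = 1025
Selection 10: 1025 + 132 = 1157
Selection 11: 1157 + 132 = 1289
Selection 12: 1289 + 132 = 1421
Selection 13: 1421 + 132 = 1553
Selection 14: 1553 + 132 = 1685
Selection 15: 1685 + 132 = 1817 → 1817 − 1736 = 81
Selection 16: 81 + 132 = 213
Selection 17: 213 + 132 = 345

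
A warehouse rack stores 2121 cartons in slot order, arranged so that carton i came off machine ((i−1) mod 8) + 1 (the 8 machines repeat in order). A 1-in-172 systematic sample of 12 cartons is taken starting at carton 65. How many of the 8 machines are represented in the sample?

Consecutive selections differ by k = 172, so their machine numbers differ by 172 mod 8 = 4.
gcd(172, 8) = 4, so the sample visits 8/4 = 2 distinct residues mod 8.
Start 65 is machine 1; the machines hit are 1, 5.

2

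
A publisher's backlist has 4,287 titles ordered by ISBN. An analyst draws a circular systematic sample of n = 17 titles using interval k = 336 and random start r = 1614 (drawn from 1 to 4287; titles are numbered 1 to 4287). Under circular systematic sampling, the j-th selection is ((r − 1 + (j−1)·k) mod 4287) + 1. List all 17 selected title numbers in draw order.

1614, 1950, 2286, 2622, 2958, 3294, 3630, 3966, 15, 351, 687, 1023, 1359, 1695, 2031, 2367, 2703

Selection 1: 1614
Selection 2: 1614 + 336 = 1950
Selection 3: 1950 + 336 = 2286
Selection 4: 2286 + 336 = 2622
Selection 5: 2622 + 336 = 2958
Selection 6: 2958 + 336 = 3294
Selection 7: 3294 + 336 = 3630
Selection 8: 3630 + 336 = 3966
Selection 9: 3966 + 336 = 4302 → 4302 − 4287 = 15
Selection 10: 15 + 336 = 351
Selection 11: 351 + 336 = 687
Selection 12: 687 + 336 = 1023
Selection 13: 1023 + 336 = 1359
Selection 14: 1359 + 336 = 1695
Selection 15: 1695 + 336 = 2031
Selection 16: 2031 + 336 = 2367
Selection 17: 2367 + 336 = 2703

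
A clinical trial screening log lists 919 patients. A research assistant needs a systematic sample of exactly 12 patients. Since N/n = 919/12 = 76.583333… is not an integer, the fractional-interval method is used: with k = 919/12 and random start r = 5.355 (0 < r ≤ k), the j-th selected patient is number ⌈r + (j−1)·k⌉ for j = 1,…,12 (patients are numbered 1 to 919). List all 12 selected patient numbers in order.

6, 82, 159, 236, 312, 389, 465, 542, 619, 695, 772, 848

j=1: r + 0k = 5.355 → ⌈·⌉ = 6
j=2: r + 1k = 81.938333… → ⌈·⌉ = 82
j=3: r + 2k = 158.521666… → ⌈·⌉ = 159
j=4: r + 3k = 235.105 → ⌈·⌉ = 236
j=5: r + 4k = 311.688333… → ⌈·⌉ = 312
j=6: r + 5k = 388.271666… → ⌈·⌉ = 389
j=7: r + 6k = 464.855 → ⌈·⌉ = 465
j=8: r + 7k = 541.438333… → ⌈·⌉ = 542
j=9: r + 8k = 618.021666… → ⌈·⌉ = 619
j=10: r + 9k = 694.605 → ⌈·⌉ = 695
j=11: r + 10k = 771.188333… → ⌈·⌉ = 772
j=12: r + 11k = 847.771666… → ⌈·⌉ = 848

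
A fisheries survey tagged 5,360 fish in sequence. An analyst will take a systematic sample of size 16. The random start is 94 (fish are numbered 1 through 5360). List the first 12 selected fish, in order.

94, 429, 764, 1099, 1434, 1769, 2104, 2439, 2774, 3109, 3444, 3779

k = N/n = 5360/16 = 335
fish 1: 94
fish 2: 94 + 335 = 429
fish 3: 429 + 335 = 764
fish 4: 764 + 335 = 1099
fish 5: 1099 + 335 = 1434
fish 6: 1434 + 335 = 1769
fish 7: 1769 + 335 = 2104
fish 8: 2104 + 335 = 2439
fish 9: 2439 + 335 = 2774
fish 10: 2774 + 335 = 3109
fish 11: 3109 + 335 = 3444
fish 12: 3444 + 335 = 3779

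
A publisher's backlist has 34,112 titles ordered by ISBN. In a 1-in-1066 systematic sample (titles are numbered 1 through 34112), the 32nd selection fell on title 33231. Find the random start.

185

k = 1066
r = 33231 − (32−1)×1066 = 33231 − 33046 = 185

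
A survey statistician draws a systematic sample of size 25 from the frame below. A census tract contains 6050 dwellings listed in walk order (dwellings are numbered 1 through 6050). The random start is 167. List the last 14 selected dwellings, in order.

k = N/n = 6050/25 = 242
12th selection = 167 + 11×242 = 2829
13th: 2829 + 242 = 3071
14th: 3071 + 242 = 3313
15th: 3313 + 242 = 3555
16th: 3555 + 242 = 3797
17th: 3797 + 242 = 4039
18th: 4039 + 242 = 4281
19th: 4281 + 242 = 4523
20th: 4523 + 242 = 4765
21st: 4765 + 242 = 5007
22nd: 5007 + 242 = 5249
23rd: 5249 + 242 = 5491
24th: 5491 + 242 = 5733
25th: 5733 + 242 = 5975

2829, 3071, 3313, 3555, 3797, 4039, 4281, 4523, 4765, 5007, 5249, 5491, 5733, 5975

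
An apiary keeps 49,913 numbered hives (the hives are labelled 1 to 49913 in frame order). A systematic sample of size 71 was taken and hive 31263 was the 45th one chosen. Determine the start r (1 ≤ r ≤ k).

k = 49913/71 = 703
r = 31263 − (45−1)×703 = 31263 − 30932 = 331

331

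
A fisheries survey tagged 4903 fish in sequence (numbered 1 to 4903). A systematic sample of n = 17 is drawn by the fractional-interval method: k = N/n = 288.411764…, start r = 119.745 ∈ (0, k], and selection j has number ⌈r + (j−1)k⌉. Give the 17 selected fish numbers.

j=1: r + 0k = 119.745 → ⌈·⌉ = 120
j=2: r + 1k = 408.156764… → ⌈·⌉ = 409
j=3: r + 2k = 696.568529… → ⌈·⌉ = 697
j=4: r + 3k = 984.980294… → ⌈·⌉ = 985
j=5: r + 4k = 1273.392058… → ⌈·⌉ = 1274
j=6: r + 5k = 1561.803823… → ⌈·⌉ = 1562
j=7: r + 6k = 1850.215588… → ⌈·⌉ = 1851
j=8: r + 7k = 2138.627352… → ⌈·⌉ = 2139
j=9: r + 8k = 2427.039117… → ⌈·⌉ = 2428
j=10: r + 9k = 2715.450882… → ⌈·⌉ = 2716
j=11: r + 10k = 3003.862647… → ⌈·⌉ = 3004
j=12: r + 11k = 3292.274411… → ⌈·⌉ = 3293
j=13: r + 12k = 3580.686176… → ⌈·⌉ = 3581
j=14: r + 13k = 3869.097941… → ⌈·⌉ = 3870
j=15: r + 14k = 4157.509705… → ⌈·⌉ = 4158
j=16: r + 15k = 4445.921470… → ⌈·⌉ = 4446
j=17: r + 16k = 4734.333235… → ⌈·⌉ = 4735

120, 409, 697, 985, 1274, 1562, 1851, 2139, 2428, 2716, 3004, 3293, 3581, 3870, 4158, 4446, 4735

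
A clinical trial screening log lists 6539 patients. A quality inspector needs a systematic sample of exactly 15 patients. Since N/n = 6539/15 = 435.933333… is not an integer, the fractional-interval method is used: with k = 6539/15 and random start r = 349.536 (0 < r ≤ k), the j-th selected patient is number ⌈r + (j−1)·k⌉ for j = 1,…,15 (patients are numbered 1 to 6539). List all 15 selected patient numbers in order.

j=1: r + 0k = 349.536 → ⌈·⌉ = 350
j=2: r + 1k = 785.469333… → ⌈·⌉ = 786
j=3: r + 2k = 1221.402666… → ⌈·⌉ = 1222
j=4: r + 3k = 1657.336 → ⌈·⌉ = 1658
j=5: r + 4k = 2093.269333… → ⌈·⌉ = 2094
j=6: r + 5k = 2529.202666… → ⌈·⌉ = 2530
j=7: r + 6k = 2965.136 → ⌈·⌉ = 2966
j=8: r + 7k = 3401.069333… → ⌈·⌉ = 3402
j=9: r + 8k = 3837.002666… → ⌈·⌉ = 3838
j=10: r + 9k = 4272.936 → ⌈·⌉ = 4273
j=11: r + 10k = 4708.869333… → ⌈·⌉ = 4709
j=12: r + 11k = 5144.802666… → ⌈·⌉ = 5145
j=13: r + 12k = 5580.736 → ⌈·⌉ = 5581
j=14: r + 13k = 6016.669333… → ⌈·⌉ = 6017
j=15: r + 14k = 6452.602666… → ⌈·⌉ = 6453

350, 786, 1222, 1658, 2094, 2530, 2966, 3402, 3838, 4273, 4709, 5145, 5581, 6017, 6453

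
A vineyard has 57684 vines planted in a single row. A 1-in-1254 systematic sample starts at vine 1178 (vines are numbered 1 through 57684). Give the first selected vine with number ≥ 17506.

18734

k = 1254
Steps past start: ⌈(17506 − 1178)/1254⌉ = ⌈16328/1254⌉ = 14
Selected vine: 1178 + 14×1254 = 18734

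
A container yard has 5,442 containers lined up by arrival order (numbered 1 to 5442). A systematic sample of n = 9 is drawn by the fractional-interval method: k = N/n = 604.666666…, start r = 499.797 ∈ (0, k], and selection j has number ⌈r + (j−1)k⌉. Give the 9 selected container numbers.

j=1: r + 0k = 499.797 → ⌈·⌉ = 500
j=2: r + 1k = 1104.463666… → ⌈·⌉ = 1105
j=3: r + 2k = 1709.130333… → ⌈·⌉ = 1710
j=4: r + 3k = 2313.797 → ⌈·⌉ = 2314
j=5: r + 4k = 2918.463666… → ⌈·⌉ = 2919
j=6: r + 5k = 3523.130333… → ⌈·⌉ = 3524
j=7: r + 6k = 4127.797 → ⌈·⌉ = 4128
j=8: r + 7k = 4732.463666… → ⌈·⌉ = 4733
j=9: r + 8k = 5337.130333… → ⌈·⌉ = 5338

500, 1105, 1710, 2314, 2919, 3524, 4128, 4733, 5338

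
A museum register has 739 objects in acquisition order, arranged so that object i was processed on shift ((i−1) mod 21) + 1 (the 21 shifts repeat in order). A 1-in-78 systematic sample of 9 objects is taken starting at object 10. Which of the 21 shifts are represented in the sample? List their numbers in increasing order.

1, 4, 7, 10, 13, 16, 19

Consecutive selections differ by k = 78, so their shift numbers differ by 78 mod 21 = 15.
gcd(78, 21) = 3, so the sample visits 21/3 = 7 distinct residues mod 21.
Start 10 is shift 10; the shifts hit are 1, 4, 7, 10, 13, 16, 19.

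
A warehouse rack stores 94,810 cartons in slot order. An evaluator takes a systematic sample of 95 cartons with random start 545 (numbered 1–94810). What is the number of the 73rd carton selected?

72401

k = 94810/95 = 998
73rd selection = r + (73−1)·k = 545 + 72×998 = 545 + 71856 = 72401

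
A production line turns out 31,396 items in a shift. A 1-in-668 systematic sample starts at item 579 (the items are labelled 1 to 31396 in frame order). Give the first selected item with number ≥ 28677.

k = 668
Steps past start: ⌈(28677 − 579)/668⌉ = ⌈28098/668⌉ = 43
Selected item: 579 + 43×668 = 29303

29303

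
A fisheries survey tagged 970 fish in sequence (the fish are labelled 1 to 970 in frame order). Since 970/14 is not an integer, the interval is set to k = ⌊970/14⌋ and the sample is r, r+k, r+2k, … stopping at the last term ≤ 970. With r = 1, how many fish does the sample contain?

15

k = ⌊970/14⌋ = 69
Achieved size = ⌊(970 − 1)/69⌋ + 1 = ⌊969/69⌋ + 1 = 14 + 1 = 15
(last selection: 1 + 14×69 = 967 ≤ 970; next would be 1036 > 970)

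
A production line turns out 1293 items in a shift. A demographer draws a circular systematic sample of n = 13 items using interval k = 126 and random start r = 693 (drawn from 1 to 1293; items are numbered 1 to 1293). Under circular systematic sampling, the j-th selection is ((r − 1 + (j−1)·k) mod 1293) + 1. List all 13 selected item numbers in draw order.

Selection 1: 693
Selection 2: 693 + 126 = 819
Selection 3: 819 + 126 = 945
Selection 4: 945 + 126 = 1071
Selection 5: 1071 + 126 = 1197
Selection 6: 1197 + 126 = 1323 → 1323 − 1293 = 30
Selection 7: 30 + 126 = 156
Selection 8: 156 + 126 = 282
Selection 9: 282 + 126 = 408
Selection 10: 408 + 126 = 534
Selection 11: 534 + 126 = 660
Selection 12: 660 + 126 = 786
Selection 13: 786 + 126 = 912

693, 819, 945, 1071, 1197, 30, 156, 282, 408, 534, 660, 786, 912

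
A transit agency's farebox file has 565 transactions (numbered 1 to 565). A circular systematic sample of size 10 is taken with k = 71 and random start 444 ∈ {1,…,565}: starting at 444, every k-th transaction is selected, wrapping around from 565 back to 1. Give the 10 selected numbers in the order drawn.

Selection 1: 444
Selection 2: 444 + 71 = 515
Selection 3: 515 + 71 = 586 → 586 − 565 = 21
Selection 4: 21 + 71 = 92
Selection 5: 92 + 71 = 163
Selection 6: 163 + 71 = 234
Selection 7: 234 + 71 = 305
Selection 8: 305 + 71 = 376
Selection 9: 376 + 71 = 447
Selection 10: 447 + 71 = 518

444, 515, 21, 92, 163, 234, 305, 376, 447, 518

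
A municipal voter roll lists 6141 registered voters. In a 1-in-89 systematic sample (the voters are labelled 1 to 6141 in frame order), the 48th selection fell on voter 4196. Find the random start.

13

k = 89
r = 4196 − (48−1)×89 = 4196 − 4183 = 13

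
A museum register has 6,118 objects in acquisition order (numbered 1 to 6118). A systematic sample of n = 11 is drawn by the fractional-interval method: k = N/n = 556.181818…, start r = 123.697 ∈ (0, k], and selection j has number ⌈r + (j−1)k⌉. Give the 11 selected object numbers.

124, 680, 1237, 1793, 2349, 2905, 3461, 4017, 4574, 5130, 5686

j=1: r + 0k = 123.697 → ⌈·⌉ = 124
j=2: r + 1k = 679.878818… → ⌈·⌉ = 680
j=3: r + 2k = 1236.060636… → ⌈·⌉ = 1237
j=4: r + 3k = 1792.242454… → ⌈·⌉ = 1793
j=5: r + 4k = 2348.424272… → ⌈·⌉ = 2349
j=6: r + 5k = 2904.606090… → ⌈·⌉ = 2905
j=7: r + 6k = 3460.787909… → ⌈·⌉ = 3461
j=8: r + 7k = 4016.969727… → ⌈·⌉ = 4017
j=9: r + 8k = 4573.151545… → ⌈·⌉ = 4574
j=10: r + 9k = 5129.333363… → ⌈·⌉ = 5130
j=11: r + 10k = 5685.515181… → ⌈·⌉ = 5686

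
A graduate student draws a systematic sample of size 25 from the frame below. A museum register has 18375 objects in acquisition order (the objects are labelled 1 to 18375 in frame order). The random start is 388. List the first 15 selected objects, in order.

388, 1123, 1858, 2593, 3328, 4063, 4798, 5533, 6268, 7003, 7738, 8473, 9208, 9943, 10678

k = N/n = 18375/25 = 735
object 1: 388
object 2: 388 + 735 = 1123
object 3: 1123 + 735 = 1858
object 4: 1858 + 735 = 2593
object 5: 2593 + 735 = 3328
object 6: 3328 + 735 = 4063
object 7: 4063 + 735 = 4798
object 8: 4798 + 735 = 5533
object 9: 5533 + 735 = 6268
object 10: 6268 + 735 = 7003
object 11: 7003 + 735 = 7738
object 12: 7738 + 735 = 8473
object 13: 8473 + 735 = 9208
object 14: 9208 + 735 = 9943
object 15: 9943 + 735 = 10678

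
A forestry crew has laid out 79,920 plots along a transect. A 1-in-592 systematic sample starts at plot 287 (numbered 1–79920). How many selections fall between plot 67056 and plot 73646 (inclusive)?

k = 592
First selection ≥ 67056: 287 + ⌈(67056−287)/592⌉·592 = 287 + 113×592 = 67183
Last selection ≤ 73646: 287 + ⌊(73646−287)/592⌋·592 = 287 + 123×592 = 73103
Count = 123 − 113 + 1 = 11

11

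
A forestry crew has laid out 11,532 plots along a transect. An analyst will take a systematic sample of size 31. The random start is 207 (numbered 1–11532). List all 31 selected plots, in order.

207, 579, 951, 1323, 1695, 2067, 2439, 2811, 3183, 3555, 3927, 4299, 4671, 5043, 5415, 5787, 6159, 6531, 6903, 7275, 7647, 8019, 8391, 8763, 9135, 9507, 9879, 10251, 10623, 10995, 11367

k = N/n = 11532/31 = 372
plot 1: 207
plot 2: 207 + 372 = 579
plot 3: 579 + 372 = 951
plot 4: 951 + 372 = 1323
plot 5: 1323 + 372 = 1695
plot 6: 1695 + 372 = 2067
plot 7: 2067 + 372 = 2439
plot 8: 2439 + 372 = 2811
plot 9: 2811 + 372 = 3183
plot 10: 3183 + 372 = 3555
plot 11: 3555 + 372 = 3927
plot 12: 3927 + 372 = 4299
plot 13: 4299 + 372 = 4671
plot 14: 4671 + 372 = 5043
plot 15: 5043 + 372 = 5415
plot 16: 5415 + 372 = 5787
plot 17: 5787 + 372 = 6159
plot 18: 6159 + 372 = 6531
plot 19: 6531 + 372 = 6903
plot 20: 6903 + 372 = 7275
plot 21: 7275 + 372 = 7647
plot 22: 7647 + 372 = 8019
plot 23: 8019 + 372 = 8391
plot 24: 8391 + 372 = 8763
plot 25: 8763 + 372 = 9135
plot 26: 9135 + 372 = 9507
plot 27: 9507 + 372 = 9879
plot 28: 9879 + 372 = 10251
plot 29: 10251 + 372 = 10623
plot 30: 10623 + 372 = 10995
plot 31: 10995 + 372 = 11367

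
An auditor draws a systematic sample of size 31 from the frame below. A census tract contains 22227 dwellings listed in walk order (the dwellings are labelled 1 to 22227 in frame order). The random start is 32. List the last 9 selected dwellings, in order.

15806, 16523, 17240, 17957, 18674, 19391, 20108, 20825, 21542

k = N/n = 22227/31 = 717
23rd selection = 32 + 22×717 = 15806
24th: 15806 + 717 = 16523
25th: 16523 + 717 = 17240
26th: 17240 + 717 = 17957
27th: 17957 + 717 = 18674
28th: 18674 + 717 = 19391
29th: 19391 + 717 = 20108
30th: 20108 + 717 = 20825
31st: 20825 + 717 = 21542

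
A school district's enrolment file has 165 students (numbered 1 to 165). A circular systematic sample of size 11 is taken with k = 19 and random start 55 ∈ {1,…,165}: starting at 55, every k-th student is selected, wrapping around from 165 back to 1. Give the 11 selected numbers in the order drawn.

Selection 1: 55
Selection 2: 55 + 19 = 74
Selection 3: 74 + 19 = 93
Selection 4: 93 + 19 = 112
Selection 5: 112 + 19 = 131
Selection 6: 131 + 19 = 150
Selection 7: 150 + 19 = 169 → 169 − 165 = 4
Selection 8: 4 + 19 = 23
Selection 9: 23 + 19 = 42
Selection 10: 42 + 19 = 61
Selection 11: 61 + 19 = 80

55, 74, 93, 112, 131, 150, 4, 23, 42, 61, 80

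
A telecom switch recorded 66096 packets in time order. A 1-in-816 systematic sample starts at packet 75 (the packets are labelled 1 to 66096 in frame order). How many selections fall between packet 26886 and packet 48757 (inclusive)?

27

k = 816
First selection ≥ 26886: 75 + ⌈(26886−75)/816⌉·816 = 75 + 33×816 = 27003
Last selection ≤ 48757: 75 + ⌊(48757−75)/816⌋·816 = 75 + 59×816 = 48219
Count = 59 − 33 + 1 = 27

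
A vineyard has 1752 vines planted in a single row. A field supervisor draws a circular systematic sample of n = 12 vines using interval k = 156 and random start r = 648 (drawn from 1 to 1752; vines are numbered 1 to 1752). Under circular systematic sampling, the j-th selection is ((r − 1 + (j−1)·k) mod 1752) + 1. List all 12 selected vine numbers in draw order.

648, 804, 960, 1116, 1272, 1428, 1584, 1740, 144, 300, 456, 612

Selection 1: 648
Selection 2: 648 + 156 = 804
Selection 3: 804 + 156 = 960
Selection 4: 960 + 156 = 1116
Selection 5: 1116 + 156 = 1272
Selection 6: 1272 + 156 = 1428
Selection 7: 1428 + 156 = 1584
Selection 8: 1584 + 156 = 1740
Selection 9: 1740 + 156 = 1896 → 1896 − 1752 = 144
Selection 10: 144 + 156 = 300
Selection 11: 300 + 156 = 456
Selection 12: 456 + 156 = 612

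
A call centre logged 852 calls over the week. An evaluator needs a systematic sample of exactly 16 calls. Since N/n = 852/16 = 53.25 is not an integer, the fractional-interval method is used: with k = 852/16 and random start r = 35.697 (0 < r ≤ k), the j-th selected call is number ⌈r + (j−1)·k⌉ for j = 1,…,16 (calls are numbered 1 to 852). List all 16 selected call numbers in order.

j=1: r + 0k = 35.697 → ⌈·⌉ = 36
j=2: r + 1k = 88.947 → ⌈·⌉ = 89
j=3: r + 2k = 142.197 → ⌈·⌉ = 143
j=4: r + 3k = 195.447 → ⌈·⌉ = 196
j=5: r + 4k = 248.697 → ⌈·⌉ = 249
j=6: r + 5k = 301.947 → ⌈·⌉ = 302
j=7: r + 6k = 355.197 → ⌈·⌉ = 356
j=8: r + 7k = 408.447 → ⌈·⌉ = 409
j=9: r + 8k = 461.697 → ⌈·⌉ = 462
j=10: r + 9k = 514.947 → ⌈·⌉ = 515
j=11: r + 10k = 568.197 → ⌈·⌉ = 569
j=12: r + 11k = 621.447 → ⌈·⌉ = 622
j=13: r + 12k = 674.697 → ⌈·⌉ = 675
j=14: r + 13k = 727.947 → ⌈·⌉ = 728
j=15: r + 14k = 781.197 → ⌈·⌉ = 782
j=16: r + 15k = 834.447 → ⌈·⌉ = 835

36, 89, 143, 196, 249, 302, 356, 409, 462, 515, 569, 622, 675, 728, 782, 835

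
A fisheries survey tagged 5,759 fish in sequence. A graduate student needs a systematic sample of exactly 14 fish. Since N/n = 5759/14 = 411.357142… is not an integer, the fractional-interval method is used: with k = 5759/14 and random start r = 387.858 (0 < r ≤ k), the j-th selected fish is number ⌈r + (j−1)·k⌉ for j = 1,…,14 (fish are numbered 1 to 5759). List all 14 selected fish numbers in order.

388, 800, 1211, 1622, 2034, 2445, 2857, 3268, 3679, 4091, 4502, 4913, 5325, 5736

j=1: r + 0k = 387.858 → ⌈·⌉ = 388
j=2: r + 1k = 799.215142… → ⌈·⌉ = 800
j=3: r + 2k = 1210.572285… → ⌈·⌉ = 1211
j=4: r + 3k = 1621.929428… → ⌈·⌉ = 1622
j=5: r + 4k = 2033.286571… → ⌈·⌉ = 2034
j=6: r + 5k = 2444.643714… → ⌈·⌉ = 2445
j=7: r + 6k = 2856.000857… → ⌈·⌉ = 2857
j=8: r + 7k = 3267.358 → ⌈·⌉ = 3268
j=9: r + 8k = 3678.715142… → ⌈·⌉ = 3679
j=10: r + 9k = 4090.072285… → ⌈·⌉ = 4091
j=11: r + 10k = 4501.429428… → ⌈·⌉ = 4502
j=12: r + 11k = 4912.786571… → ⌈·⌉ = 4913
j=13: r + 12k = 5324.143714… → ⌈·⌉ = 5325
j=14: r + 13k = 5735.500857… → ⌈·⌉ = 5736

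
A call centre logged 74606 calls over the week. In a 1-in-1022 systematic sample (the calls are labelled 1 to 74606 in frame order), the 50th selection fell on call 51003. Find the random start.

k = 1022
r = 51003 − (50−1)×1022 = 51003 − 50078 = 925

925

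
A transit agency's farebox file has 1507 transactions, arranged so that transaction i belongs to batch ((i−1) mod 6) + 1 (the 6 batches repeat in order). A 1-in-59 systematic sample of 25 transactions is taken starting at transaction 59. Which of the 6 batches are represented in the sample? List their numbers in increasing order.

1, 2, 3, 4, 5, 6

Consecutive selections differ by k = 59, so their batch numbers differ by 59 mod 6 = 5.
gcd(59, 6) = 1, so the sample visits 6/1 = 6 distinct residues mod 6.
Start 59 is batch 5; the batches hit are 1, 2, 3, 4, 5, 6.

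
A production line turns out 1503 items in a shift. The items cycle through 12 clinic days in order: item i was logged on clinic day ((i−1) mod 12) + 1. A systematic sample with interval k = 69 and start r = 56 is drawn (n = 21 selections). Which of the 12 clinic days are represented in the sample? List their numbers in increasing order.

Consecutive selections differ by k = 69, so their clinic day numbers differ by 69 mod 12 = 9.
gcd(69, 12) = 3, so the sample visits 12/3 = 4 distinct residues mod 12.
Start 56 is clinic day 8; the clinic days hit are 2, 5, 8, 11.

2, 5, 8, 11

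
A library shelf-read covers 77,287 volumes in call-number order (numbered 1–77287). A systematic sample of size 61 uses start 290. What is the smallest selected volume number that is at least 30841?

k = 77287/61 = 1267
Steps past start: ⌈(30841 − 290)/1267⌉ = ⌈30551/1267⌉ = 25
Selected volume: 290 + 25×1267 = 31965

31965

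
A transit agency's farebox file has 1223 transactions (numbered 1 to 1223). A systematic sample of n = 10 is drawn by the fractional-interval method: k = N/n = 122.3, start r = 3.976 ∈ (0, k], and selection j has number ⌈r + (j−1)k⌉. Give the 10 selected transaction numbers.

j=1: r + 0k = 3.976 → ⌈·⌉ = 4
j=2: r + 1k = 126.276 → ⌈·⌉ = 127
j=3: r + 2k = 248.576 → ⌈·⌉ = 249
j=4: r + 3k = 370.876 → ⌈·⌉ = 371
j=5: r + 4k = 493.176 → ⌈·⌉ = 494
j=6: r + 5k = 615.476 → ⌈·⌉ = 616
j=7: r + 6k = 737.776 → ⌈·⌉ = 738
j=8: r + 7k = 860.076 → ⌈·⌉ = 861
j=9: r + 8k = 982.376 → ⌈·⌉ = 983
j=10: r + 9k = 1104.676 → ⌈·⌉ = 1105

4, 127, 249, 371, 494, 616, 738, 861, 983, 1105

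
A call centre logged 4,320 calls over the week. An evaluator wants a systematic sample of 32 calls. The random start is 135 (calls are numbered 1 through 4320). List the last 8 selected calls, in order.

k = N/n = 4320/32 = 135
25th selection = 135 + 24×135 = 3375
26th: 3375 + 135 = 3510
27th: 3510 + 135 = 3645
28th: 3645 + 135 = 3780
29th: 3780 + 135 = 3915
30th: 3915 + 135 = 4050
31st: 4050 + 135 = 4185
32nd: 4185 + 135 = 4320

3375, 3510, 3645, 3780, 3915, 4050, 4185, 4320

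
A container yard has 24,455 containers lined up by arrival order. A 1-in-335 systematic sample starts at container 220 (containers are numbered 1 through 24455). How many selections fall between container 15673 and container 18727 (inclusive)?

k = 335
First selection ≥ 15673: 220 + ⌈(15673−220)/335⌉·335 = 220 + 47×335 = 15965
Last selection ≤ 18727: 220 + ⌊(18727−220)/335⌋·335 = 220 + 55×335 = 18645
Count = 55 − 47 + 1 = 9

9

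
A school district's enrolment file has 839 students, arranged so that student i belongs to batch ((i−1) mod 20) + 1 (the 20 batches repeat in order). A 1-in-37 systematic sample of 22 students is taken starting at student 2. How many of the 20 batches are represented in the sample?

Consecutive selections differ by k = 37, so their batch numbers differ by 37 mod 20 = 17.
gcd(37, 20) = 1, so the sample visits 20/1 = 20 distinct residues mod 20.
Start 2 is batch 2; the batches hit are 1, 2, 3, 4, 5, 6, 7, 8, 9, 10, 11, 12, 13, 14, 15, 16, 17, 18, 19, 20.

20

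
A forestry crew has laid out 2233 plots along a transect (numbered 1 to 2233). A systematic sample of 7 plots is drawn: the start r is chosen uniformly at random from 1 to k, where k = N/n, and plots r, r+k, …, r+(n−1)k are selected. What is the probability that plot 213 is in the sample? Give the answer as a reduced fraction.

k = 2233/7 = 319.
Plot 213 is selected iff r ≡ 213 (mod 319); exactly one such r in {1,…,319}.
Inclusion probability = 1/319.

1/319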